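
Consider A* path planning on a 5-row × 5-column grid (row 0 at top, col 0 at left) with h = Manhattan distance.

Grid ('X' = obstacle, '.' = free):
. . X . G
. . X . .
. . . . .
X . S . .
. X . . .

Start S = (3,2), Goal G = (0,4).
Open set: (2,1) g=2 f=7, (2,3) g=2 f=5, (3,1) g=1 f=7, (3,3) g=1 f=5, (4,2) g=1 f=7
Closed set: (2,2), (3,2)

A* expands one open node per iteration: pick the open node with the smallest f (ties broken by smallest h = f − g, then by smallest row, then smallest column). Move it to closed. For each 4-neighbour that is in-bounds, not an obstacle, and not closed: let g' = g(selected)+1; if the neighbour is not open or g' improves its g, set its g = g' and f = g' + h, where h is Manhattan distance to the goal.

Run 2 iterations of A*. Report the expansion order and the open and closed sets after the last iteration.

order=[(2,3) → (1,3)]; open=[(0,3) g=4 f=5, (1,4) g=4 f=5, (2,1) g=2 f=7, (2,4) g=3 f=5, (3,1) g=1 f=7, (3,3) g=1 f=5, (4,2) g=1 f=7]; closed=[(1,3), (2,2), (2,3), (3,2)]

step 1: expand (2,3) (f=5, h=3) → closed; open now [(1,3) g=3 f=5, (2,1) g=2 f=7, (2,4) g=3 f=5, (3,1) g=1 f=7, (3,3) g=1 f=5, (4,2) g=1 f=7]
step 2: expand (1,3) (f=5, h=2) → closed; open now [(0,3) g=4 f=5, (1,4) g=4 f=5, (2,1) g=2 f=7, (2,4) g=3 f=5, (3,1) g=1 f=7, (3,3) g=1 f=5, (4,2) g=1 f=7]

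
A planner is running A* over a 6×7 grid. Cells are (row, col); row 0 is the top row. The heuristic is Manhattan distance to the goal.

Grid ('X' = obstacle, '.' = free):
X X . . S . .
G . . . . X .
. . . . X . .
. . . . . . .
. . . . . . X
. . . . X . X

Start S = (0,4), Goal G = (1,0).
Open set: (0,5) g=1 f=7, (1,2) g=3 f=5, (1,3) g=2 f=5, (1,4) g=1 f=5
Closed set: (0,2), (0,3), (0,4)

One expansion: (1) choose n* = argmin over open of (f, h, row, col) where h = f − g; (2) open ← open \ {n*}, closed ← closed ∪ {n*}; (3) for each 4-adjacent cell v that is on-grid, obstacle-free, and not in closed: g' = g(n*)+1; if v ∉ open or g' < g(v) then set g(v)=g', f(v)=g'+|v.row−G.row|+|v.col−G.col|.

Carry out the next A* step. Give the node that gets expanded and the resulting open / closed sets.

expanded=(1,2); open=[(0,5) g=1 f=7, (1,1) g=4 f=5, (1,3) g=2 f=5, (1,4) g=1 f=5, (2,2) g=4 f=7]; closed=[(0,2), (0,3), (0,4), (1,2)]

step 1: expand (1,2) (f=5, h=2) → closed; open now [(0,5) g=1 f=7, (1,1) g=4 f=5, (1,3) g=2 f=5, (1,4) g=1 f=5, (2,2) g=4 f=7]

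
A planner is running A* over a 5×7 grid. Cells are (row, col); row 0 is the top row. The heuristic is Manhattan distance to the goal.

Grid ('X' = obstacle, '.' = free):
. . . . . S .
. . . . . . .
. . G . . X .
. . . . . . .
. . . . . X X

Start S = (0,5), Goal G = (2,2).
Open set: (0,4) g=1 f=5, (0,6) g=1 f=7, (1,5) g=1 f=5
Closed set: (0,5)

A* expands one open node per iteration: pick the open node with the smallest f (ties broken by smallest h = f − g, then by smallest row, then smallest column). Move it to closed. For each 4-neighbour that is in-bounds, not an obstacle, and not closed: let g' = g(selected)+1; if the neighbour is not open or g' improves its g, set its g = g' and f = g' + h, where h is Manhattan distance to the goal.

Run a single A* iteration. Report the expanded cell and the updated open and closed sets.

expanded=(0,4); open=[(0,3) g=2 f=5, (0,6) g=1 f=7, (1,4) g=2 f=5, (1,5) g=1 f=5]; closed=[(0,4), (0,5)]

step 1: expand (0,4) (f=5, h=4) → closed; open now [(0,3) g=2 f=5, (0,6) g=1 f=7, (1,4) g=2 f=5, (1,5) g=1 f=5]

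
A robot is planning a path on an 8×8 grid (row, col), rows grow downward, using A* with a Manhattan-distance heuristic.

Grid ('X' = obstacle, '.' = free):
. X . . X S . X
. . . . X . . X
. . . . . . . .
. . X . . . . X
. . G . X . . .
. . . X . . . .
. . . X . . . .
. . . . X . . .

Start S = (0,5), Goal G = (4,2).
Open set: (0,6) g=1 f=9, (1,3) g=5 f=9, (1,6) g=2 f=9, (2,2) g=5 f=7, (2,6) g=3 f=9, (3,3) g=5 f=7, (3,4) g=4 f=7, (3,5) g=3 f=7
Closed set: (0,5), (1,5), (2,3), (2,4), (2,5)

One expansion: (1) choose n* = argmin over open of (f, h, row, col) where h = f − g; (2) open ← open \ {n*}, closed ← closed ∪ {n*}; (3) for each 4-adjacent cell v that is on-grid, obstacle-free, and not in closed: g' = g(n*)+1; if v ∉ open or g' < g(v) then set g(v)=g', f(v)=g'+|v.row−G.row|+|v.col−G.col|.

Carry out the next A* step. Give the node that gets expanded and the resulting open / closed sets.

step 1: expand (2,2) (f=7, h=2) → closed; open now [(0,6) g=1 f=9, (1,2) g=6 f=9, (1,3) g=5 f=9, (1,6) g=2 f=9, (2,1) g=6 f=9, (2,6) g=3 f=9, (3,3) g=5 f=7, (3,4) g=4 f=7, (3,5) g=3 f=7]

expanded=(2,2); open=[(0,6) g=1 f=9, (1,2) g=6 f=9, (1,3) g=5 f=9, (1,6) g=2 f=9, (2,1) g=6 f=9, (2,6) g=3 f=9, (3,3) g=5 f=7, (3,4) g=4 f=7, (3,5) g=3 f=7]; closed=[(0,5), (1,5), (2,2), (2,3), (2,4), (2,5)]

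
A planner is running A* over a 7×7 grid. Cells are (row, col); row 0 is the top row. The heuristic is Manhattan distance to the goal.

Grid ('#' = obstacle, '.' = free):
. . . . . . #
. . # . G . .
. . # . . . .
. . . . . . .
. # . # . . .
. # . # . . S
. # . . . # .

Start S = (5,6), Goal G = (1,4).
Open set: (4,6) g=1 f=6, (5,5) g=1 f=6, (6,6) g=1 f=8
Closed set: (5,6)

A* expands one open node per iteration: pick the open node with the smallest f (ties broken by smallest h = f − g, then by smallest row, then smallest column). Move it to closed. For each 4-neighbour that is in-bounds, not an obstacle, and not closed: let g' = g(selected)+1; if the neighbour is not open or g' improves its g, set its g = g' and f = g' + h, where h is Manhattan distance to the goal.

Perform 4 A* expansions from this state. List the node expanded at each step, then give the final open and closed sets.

step 1: expand (4,6) (f=6, h=5) → closed; open now [(3,6) g=2 f=6, (4,5) g=2 f=6, (5,5) g=1 f=6, (6,6) g=1 f=8]
step 2: expand (3,6) (f=6, h=4) → closed; open now [(2,6) g=3 f=6, (3,5) g=3 f=6, (4,5) g=2 f=6, (5,5) g=1 f=6, (6,6) g=1 f=8]
step 3: expand (2,6) (f=6, h=3) → closed; open now [(1,6) g=4 f=6, (2,5) g=4 f=6, (3,5) g=3 f=6, (4,5) g=2 f=6, (5,5) g=1 f=6, (6,6) g=1 f=8]
step 4: expand (1,6) (f=6, h=2) → closed; open now [(1,5) g=5 f=6, (2,5) g=4 f=6, (3,5) g=3 f=6, (4,5) g=2 f=6, (5,5) g=1 f=6, (6,6) g=1 f=8]

order=[(4,6) → (3,6) → (2,6) → (1,6)]; open=[(1,5) g=5 f=6, (2,5) g=4 f=6, (3,5) g=3 f=6, (4,5) g=2 f=6, (5,5) g=1 f=6, (6,6) g=1 f=8]; closed=[(1,6), (2,6), (3,6), (4,6), (5,6)]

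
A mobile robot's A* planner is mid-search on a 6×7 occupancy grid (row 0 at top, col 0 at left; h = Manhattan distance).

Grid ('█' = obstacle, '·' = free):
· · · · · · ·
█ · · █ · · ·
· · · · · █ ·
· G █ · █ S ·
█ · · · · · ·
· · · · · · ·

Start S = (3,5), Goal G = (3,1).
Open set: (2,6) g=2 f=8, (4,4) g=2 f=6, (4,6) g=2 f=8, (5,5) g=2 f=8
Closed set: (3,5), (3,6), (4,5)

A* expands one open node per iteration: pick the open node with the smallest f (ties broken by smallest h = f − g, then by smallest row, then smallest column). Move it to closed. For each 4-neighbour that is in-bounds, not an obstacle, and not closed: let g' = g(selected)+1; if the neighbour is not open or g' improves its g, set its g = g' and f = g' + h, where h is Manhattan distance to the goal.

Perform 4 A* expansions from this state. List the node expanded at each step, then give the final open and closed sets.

order=[(4,4) → (4,3) → (3,3) → (4,2)]; open=[(2,3) g=5 f=8, (2,6) g=2 f=8, (4,1) g=5 f=6, (4,6) g=2 f=8, (5,2) g=5 f=8, (5,3) g=4 f=8, (5,4) g=3 f=8, (5,5) g=2 f=8]; closed=[(3,3), (3,5), (3,6), (4,2), (4,3), (4,4), (4,5)]

step 1: expand (4,4) (f=6, h=4) → closed; open now [(2,6) g=2 f=8, (4,3) g=3 f=6, (4,6) g=2 f=8, (5,4) g=3 f=8, (5,5) g=2 f=8]
step 2: expand (4,3) (f=6, h=3) → closed; open now [(2,6) g=2 f=8, (3,3) g=4 f=6, (4,2) g=4 f=6, (4,6) g=2 f=8, (5,3) g=4 f=8, (5,4) g=3 f=8, (5,5) g=2 f=8]
step 3: expand (3,3) (f=6, h=2) → closed; open now [(2,3) g=5 f=8, (2,6) g=2 f=8, (4,2) g=4 f=6, (4,6) g=2 f=8, (5,3) g=4 f=8, (5,4) g=3 f=8, (5,5) g=2 f=8]
step 4: expand (4,2) (f=6, h=2) → closed; open now [(2,3) g=5 f=8, (2,6) g=2 f=8, (4,1) g=5 f=6, (4,6) g=2 f=8, (5,2) g=5 f=8, (5,3) g=4 f=8, (5,4) g=3 f=8, (5,5) g=2 f=8]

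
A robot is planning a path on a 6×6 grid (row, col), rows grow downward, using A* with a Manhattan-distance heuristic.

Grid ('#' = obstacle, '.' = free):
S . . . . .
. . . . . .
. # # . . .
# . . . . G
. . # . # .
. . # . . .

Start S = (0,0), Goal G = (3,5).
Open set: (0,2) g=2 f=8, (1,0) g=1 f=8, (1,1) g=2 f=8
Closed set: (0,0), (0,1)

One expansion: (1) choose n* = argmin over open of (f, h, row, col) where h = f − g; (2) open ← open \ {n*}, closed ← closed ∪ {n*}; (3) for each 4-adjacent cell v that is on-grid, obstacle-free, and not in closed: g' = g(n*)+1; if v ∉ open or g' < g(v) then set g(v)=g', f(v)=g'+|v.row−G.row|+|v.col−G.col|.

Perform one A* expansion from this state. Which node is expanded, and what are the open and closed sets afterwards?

expanded=(0,2); open=[(0,3) g=3 f=8, (1,0) g=1 f=8, (1,1) g=2 f=8, (1,2) g=3 f=8]; closed=[(0,0), (0,1), (0,2)]

step 1: expand (0,2) (f=8, h=6) → closed; open now [(0,3) g=3 f=8, (1,0) g=1 f=8, (1,1) g=2 f=8, (1,2) g=3 f=8]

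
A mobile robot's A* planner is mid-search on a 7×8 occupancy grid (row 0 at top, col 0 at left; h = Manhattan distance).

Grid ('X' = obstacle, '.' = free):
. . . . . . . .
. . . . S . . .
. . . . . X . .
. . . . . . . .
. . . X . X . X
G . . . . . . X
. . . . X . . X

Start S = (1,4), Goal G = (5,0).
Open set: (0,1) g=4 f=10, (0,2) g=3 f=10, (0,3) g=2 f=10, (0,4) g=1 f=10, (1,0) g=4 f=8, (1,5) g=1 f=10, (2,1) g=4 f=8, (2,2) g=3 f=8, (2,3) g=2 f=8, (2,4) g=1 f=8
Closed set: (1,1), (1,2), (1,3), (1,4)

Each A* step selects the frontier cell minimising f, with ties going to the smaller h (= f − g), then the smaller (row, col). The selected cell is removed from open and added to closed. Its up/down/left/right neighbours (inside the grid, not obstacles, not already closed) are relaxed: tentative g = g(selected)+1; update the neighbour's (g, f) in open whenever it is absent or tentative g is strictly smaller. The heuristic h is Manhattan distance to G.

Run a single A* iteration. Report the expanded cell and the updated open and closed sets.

expanded=(1,0); open=[(0,0) g=5 f=10, (0,1) g=4 f=10, (0,2) g=3 f=10, (0,3) g=2 f=10, (0,4) g=1 f=10, (1,5) g=1 f=10, (2,0) g=5 f=8, (2,1) g=4 f=8, (2,2) g=3 f=8, (2,3) g=2 f=8, (2,4) g=1 f=8]; closed=[(1,0), (1,1), (1,2), (1,3), (1,4)]

step 1: expand (1,0) (f=8, h=4) → closed; open now [(0,0) g=5 f=10, (0,1) g=4 f=10, (0,2) g=3 f=10, (0,3) g=2 f=10, (0,4) g=1 f=10, (1,5) g=1 f=10, (2,0) g=5 f=8, (2,1) g=4 f=8, (2,2) g=3 f=8, (2,3) g=2 f=8, (2,4) g=1 f=8]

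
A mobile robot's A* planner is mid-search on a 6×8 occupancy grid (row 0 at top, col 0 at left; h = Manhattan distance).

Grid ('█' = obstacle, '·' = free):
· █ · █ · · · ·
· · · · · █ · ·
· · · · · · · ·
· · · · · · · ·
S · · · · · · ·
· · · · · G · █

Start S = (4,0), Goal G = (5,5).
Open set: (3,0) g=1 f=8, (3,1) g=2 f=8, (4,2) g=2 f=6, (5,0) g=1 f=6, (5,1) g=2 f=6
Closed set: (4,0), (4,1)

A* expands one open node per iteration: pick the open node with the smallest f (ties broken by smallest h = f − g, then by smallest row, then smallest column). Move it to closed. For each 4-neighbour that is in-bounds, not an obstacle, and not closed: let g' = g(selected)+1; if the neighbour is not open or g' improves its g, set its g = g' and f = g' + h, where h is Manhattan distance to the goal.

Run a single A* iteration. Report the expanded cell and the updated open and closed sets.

expanded=(4,2); open=[(3,0) g=1 f=8, (3,1) g=2 f=8, (3,2) g=3 f=8, (4,3) g=3 f=6, (5,0) g=1 f=6, (5,1) g=2 f=6, (5,2) g=3 f=6]; closed=[(4,0), (4,1), (4,2)]

step 1: expand (4,2) (f=6, h=4) → closed; open now [(3,0) g=1 f=8, (3,1) g=2 f=8, (3,2) g=3 f=8, (4,3) g=3 f=6, (5,0) g=1 f=6, (5,1) g=2 f=6, (5,2) g=3 f=6]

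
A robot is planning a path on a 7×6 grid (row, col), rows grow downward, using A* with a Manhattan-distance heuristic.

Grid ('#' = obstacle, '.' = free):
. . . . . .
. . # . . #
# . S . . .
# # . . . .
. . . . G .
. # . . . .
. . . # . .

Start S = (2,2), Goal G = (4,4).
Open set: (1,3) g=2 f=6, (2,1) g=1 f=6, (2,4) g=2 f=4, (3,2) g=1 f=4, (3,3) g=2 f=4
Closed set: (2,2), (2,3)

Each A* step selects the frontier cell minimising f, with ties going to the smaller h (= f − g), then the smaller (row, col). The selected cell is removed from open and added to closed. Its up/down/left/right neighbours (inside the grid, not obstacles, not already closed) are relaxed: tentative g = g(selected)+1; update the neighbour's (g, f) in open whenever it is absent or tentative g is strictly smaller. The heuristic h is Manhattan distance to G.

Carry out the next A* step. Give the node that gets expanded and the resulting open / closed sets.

expanded=(2,4); open=[(1,3) g=2 f=6, (1,4) g=3 f=6, (2,1) g=1 f=6, (2,5) g=3 f=6, (3,2) g=1 f=4, (3,3) g=2 f=4, (3,4) g=3 f=4]; closed=[(2,2), (2,3), (2,4)]

step 1: expand (2,4) (f=4, h=2) → closed; open now [(1,3) g=2 f=6, (1,4) g=3 f=6, (2,1) g=1 f=6, (2,5) g=3 f=6, (3,2) g=1 f=4, (3,3) g=2 f=4, (3,4) g=3 f=4]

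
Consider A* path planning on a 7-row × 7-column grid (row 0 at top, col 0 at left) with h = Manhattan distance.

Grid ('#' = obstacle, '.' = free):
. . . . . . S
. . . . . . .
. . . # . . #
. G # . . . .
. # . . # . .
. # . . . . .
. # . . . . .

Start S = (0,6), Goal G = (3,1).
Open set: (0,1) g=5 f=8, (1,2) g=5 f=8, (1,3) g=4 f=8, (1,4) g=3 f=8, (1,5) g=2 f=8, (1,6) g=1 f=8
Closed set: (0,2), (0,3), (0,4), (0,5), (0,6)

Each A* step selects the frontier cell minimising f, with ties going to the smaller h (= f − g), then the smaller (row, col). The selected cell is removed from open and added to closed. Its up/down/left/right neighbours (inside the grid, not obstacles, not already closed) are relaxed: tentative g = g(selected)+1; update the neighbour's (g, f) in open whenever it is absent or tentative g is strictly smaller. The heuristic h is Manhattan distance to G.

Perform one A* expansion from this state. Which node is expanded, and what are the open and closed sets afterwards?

step 1: expand (0,1) (f=8, h=3) → closed; open now [(0,0) g=6 f=10, (1,1) g=6 f=8, (1,2) g=5 f=8, (1,3) g=4 f=8, (1,4) g=3 f=8, (1,5) g=2 f=8, (1,6) g=1 f=8]

expanded=(0,1); open=[(0,0) g=6 f=10, (1,1) g=6 f=8, (1,2) g=5 f=8, (1,3) g=4 f=8, (1,4) g=3 f=8, (1,5) g=2 f=8, (1,6) g=1 f=8]; closed=[(0,1), (0,2), (0,3), (0,4), (0,5), (0,6)]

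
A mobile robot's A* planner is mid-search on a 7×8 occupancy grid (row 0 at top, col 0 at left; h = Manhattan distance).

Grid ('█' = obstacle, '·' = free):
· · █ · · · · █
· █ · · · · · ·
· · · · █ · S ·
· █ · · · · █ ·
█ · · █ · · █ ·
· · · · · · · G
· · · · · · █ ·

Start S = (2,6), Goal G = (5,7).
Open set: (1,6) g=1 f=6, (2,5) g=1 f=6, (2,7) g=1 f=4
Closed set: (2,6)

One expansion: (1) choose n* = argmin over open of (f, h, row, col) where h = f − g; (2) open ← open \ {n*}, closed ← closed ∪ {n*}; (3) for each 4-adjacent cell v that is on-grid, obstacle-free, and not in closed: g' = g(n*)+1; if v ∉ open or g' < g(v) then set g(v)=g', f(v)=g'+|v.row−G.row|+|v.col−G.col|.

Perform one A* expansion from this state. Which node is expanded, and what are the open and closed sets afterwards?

step 1: expand (2,7) (f=4, h=3) → closed; open now [(1,6) g=1 f=6, (1,7) g=2 f=6, (2,5) g=1 f=6, (3,7) g=2 f=4]

expanded=(2,7); open=[(1,6) g=1 f=6, (1,7) g=2 f=6, (2,5) g=1 f=6, (3,7) g=2 f=4]; closed=[(2,6), (2,7)]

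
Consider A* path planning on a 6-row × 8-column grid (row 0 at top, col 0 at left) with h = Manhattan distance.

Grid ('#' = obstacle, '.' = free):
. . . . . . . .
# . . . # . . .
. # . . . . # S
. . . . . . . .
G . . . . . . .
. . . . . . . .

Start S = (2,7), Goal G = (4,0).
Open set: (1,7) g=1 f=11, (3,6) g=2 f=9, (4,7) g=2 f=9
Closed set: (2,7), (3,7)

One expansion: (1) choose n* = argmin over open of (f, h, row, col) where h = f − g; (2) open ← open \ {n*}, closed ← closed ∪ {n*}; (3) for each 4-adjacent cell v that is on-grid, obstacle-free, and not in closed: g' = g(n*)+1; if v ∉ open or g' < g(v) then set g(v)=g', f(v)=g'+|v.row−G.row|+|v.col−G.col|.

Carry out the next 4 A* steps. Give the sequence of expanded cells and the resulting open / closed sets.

order=[(3,6) → (3,5) → (3,4) → (3,3)]; open=[(1,7) g=1 f=11, (2,3) g=6 f=11, (2,4) g=5 f=11, (2,5) g=4 f=11, (3,2) g=6 f=9, (4,3) g=6 f=9, (4,4) g=5 f=9, (4,5) g=4 f=9, (4,6) g=3 f=9, (4,7) g=2 f=9]; closed=[(2,7), (3,3), (3,4), (3,5), (3,6), (3,7)]

step 1: expand (3,6) (f=9, h=7) → closed; open now [(1,7) g=1 f=11, (3,5) g=3 f=9, (4,6) g=3 f=9, (4,7) g=2 f=9]
step 2: expand (3,5) (f=9, h=6) → closed; open now [(1,7) g=1 f=11, (2,5) g=4 f=11, (3,4) g=4 f=9, (4,5) g=4 f=9, (4,6) g=3 f=9, (4,7) g=2 f=9]
step 3: expand (3,4) (f=9, h=5) → closed; open now [(1,7) g=1 f=11, (2,4) g=5 f=11, (2,5) g=4 f=11, (3,3) g=5 f=9, (4,4) g=5 f=9, (4,5) g=4 f=9, (4,6) g=3 f=9, (4,7) g=2 f=9]
step 4: expand (3,3) (f=9, h=4) → closed; open now [(1,7) g=1 f=11, (2,3) g=6 f=11, (2,4) g=5 f=11, (2,5) g=4 f=11, (3,2) g=6 f=9, (4,3) g=6 f=9, (4,4) g=5 f=9, (4,5) g=4 f=9, (4,6) g=3 f=9, (4,7) g=2 f=9]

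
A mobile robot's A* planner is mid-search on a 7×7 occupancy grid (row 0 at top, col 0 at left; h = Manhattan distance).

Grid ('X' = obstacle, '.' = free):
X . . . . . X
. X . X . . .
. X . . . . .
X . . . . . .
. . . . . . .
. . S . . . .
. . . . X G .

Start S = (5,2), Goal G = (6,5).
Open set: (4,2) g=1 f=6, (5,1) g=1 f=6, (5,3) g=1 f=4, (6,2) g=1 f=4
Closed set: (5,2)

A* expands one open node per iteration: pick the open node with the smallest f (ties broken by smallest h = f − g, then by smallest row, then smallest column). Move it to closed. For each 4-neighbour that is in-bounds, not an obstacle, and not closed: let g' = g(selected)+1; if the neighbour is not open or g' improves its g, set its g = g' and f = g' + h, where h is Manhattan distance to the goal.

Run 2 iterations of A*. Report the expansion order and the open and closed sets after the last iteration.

order=[(5,3) → (5,4)]; open=[(4,2) g=1 f=6, (4,3) g=2 f=6, (4,4) g=3 f=6, (5,1) g=1 f=6, (5,5) g=3 f=4, (6,2) g=1 f=4, (6,3) g=2 f=4]; closed=[(5,2), (5,3), (5,4)]

step 1: expand (5,3) (f=4, h=3) → closed; open now [(4,2) g=1 f=6, (4,3) g=2 f=6, (5,1) g=1 f=6, (5,4) g=2 f=4, (6,2) g=1 f=4, (6,3) g=2 f=4]
step 2: expand (5,4) (f=4, h=2) → closed; open now [(4,2) g=1 f=6, (4,3) g=2 f=6, (4,4) g=3 f=6, (5,1) g=1 f=6, (5,5) g=3 f=4, (6,2) g=1 f=4, (6,3) g=2 f=4]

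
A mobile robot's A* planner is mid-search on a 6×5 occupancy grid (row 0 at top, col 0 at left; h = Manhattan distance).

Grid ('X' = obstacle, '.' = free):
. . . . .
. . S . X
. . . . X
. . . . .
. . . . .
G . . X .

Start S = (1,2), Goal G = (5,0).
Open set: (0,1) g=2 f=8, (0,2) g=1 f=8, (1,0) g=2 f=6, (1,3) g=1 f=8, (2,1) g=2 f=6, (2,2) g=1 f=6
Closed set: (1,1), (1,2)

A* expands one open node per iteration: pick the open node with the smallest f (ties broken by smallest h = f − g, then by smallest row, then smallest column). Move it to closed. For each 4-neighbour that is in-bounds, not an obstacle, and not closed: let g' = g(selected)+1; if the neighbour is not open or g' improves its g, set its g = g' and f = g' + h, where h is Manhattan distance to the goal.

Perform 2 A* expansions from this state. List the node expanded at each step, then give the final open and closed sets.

step 1: expand (1,0) (f=6, h=4) → closed; open now [(0,0) g=3 f=8, (0,1) g=2 f=8, (0,2) g=1 f=8, (1,3) g=1 f=8, (2,0) g=3 f=6, (2,1) g=2 f=6, (2,2) g=1 f=6]
step 2: expand (2,0) (f=6, h=3) → closed; open now [(0,0) g=3 f=8, (0,1) g=2 f=8, (0,2) g=1 f=8, (1,3) g=1 f=8, (2,1) g=2 f=6, (2,2) g=1 f=6, (3,0) g=4 f=6]

order=[(1,0) → (2,0)]; open=[(0,0) g=3 f=8, (0,1) g=2 f=8, (0,2) g=1 f=8, (1,3) g=1 f=8, (2,1) g=2 f=6, (2,2) g=1 f=6, (3,0) g=4 f=6]; closed=[(1,0), (1,1), (1,2), (2,0)]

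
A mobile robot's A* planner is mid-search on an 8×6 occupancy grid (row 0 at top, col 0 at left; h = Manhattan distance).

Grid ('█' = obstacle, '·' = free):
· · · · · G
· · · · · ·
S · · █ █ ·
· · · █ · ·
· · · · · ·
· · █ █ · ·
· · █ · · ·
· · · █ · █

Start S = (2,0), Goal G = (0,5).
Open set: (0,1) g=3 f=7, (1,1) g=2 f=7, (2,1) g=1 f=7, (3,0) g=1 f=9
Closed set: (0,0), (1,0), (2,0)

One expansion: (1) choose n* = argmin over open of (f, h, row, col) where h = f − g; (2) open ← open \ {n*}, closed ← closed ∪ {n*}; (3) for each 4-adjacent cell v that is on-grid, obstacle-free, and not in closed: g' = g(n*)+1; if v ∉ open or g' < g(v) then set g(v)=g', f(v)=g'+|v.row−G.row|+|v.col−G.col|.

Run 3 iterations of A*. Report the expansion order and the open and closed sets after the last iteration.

order=[(0,1) → (0,2) → (0,3)]; open=[(0,4) g=6 f=7, (1,1) g=2 f=7, (1,2) g=5 f=9, (1,3) g=6 f=9, (2,1) g=1 f=7, (3,0) g=1 f=9]; closed=[(0,0), (0,1), (0,2), (0,3), (1,0), (2,0)]

step 1: expand (0,1) (f=7, h=4) → closed; open now [(0,2) g=4 f=7, (1,1) g=2 f=7, (2,1) g=1 f=7, (3,0) g=1 f=9]
step 2: expand (0,2) (f=7, h=3) → closed; open now [(0,3) g=5 f=7, (1,1) g=2 f=7, (1,2) g=5 f=9, (2,1) g=1 f=7, (3,0) g=1 f=9]
step 3: expand (0,3) (f=7, h=2) → closed; open now [(0,4) g=6 f=7, (1,1) g=2 f=7, (1,2) g=5 f=9, (1,3) g=6 f=9, (2,1) g=1 f=7, (3,0) g=1 f=9]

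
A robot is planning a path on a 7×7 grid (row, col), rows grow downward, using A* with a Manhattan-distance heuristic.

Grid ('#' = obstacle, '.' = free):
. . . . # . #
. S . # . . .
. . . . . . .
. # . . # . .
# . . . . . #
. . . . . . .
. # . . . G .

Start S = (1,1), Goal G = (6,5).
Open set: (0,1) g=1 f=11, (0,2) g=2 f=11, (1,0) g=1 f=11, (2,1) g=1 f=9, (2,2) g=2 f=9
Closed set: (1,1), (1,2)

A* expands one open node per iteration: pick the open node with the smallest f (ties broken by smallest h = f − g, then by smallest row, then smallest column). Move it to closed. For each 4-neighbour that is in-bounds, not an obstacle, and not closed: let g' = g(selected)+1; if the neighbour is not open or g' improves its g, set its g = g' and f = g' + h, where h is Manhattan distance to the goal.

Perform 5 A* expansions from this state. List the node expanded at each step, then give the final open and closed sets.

step 1: expand (2,2) (f=9, h=7) → closed; open now [(0,1) g=1 f=11, (0,2) g=2 f=11, (1,0) g=1 f=11, (2,1) g=1 f=9, (2,3) g=3 f=9, (3,2) g=3 f=9]
step 2: expand (2,3) (f=9, h=6) → closed; open now [(0,1) g=1 f=11, (0,2) g=2 f=11, (1,0) g=1 f=11, (2,1) g=1 f=9, (2,4) g=4 f=9, (3,2) g=3 f=9, (3,3) g=4 f=9]
step 3: expand (2,4) (f=9, h=5) → closed; open now [(0,1) g=1 f=11, (0,2) g=2 f=11, (1,0) g=1 f=11, (1,4) g=5 f=11, (2,1) g=1 f=9, (2,5) g=5 f=9, (3,2) g=3 f=9, (3,3) g=4 f=9]
step 4: expand (2,5) (f=9, h=4) → closed; open now [(0,1) g=1 f=11, (0,2) g=2 f=11, (1,0) g=1 f=11, (1,4) g=5 f=11, (1,5) g=6 f=11, (2,1) g=1 f=9, (2,6) g=6 f=11, (3,2) g=3 f=9, (3,3) g=4 f=9, (3,5) g=6 f=9]
step 5: expand (3,5) (f=9, h=3) → closed; open now [(0,1) g=1 f=11, (0,2) g=2 f=11, (1,0) g=1 f=11, (1,4) g=5 f=11, (1,5) g=6 f=11, (2,1) g=1 f=9, (2,6) g=6 f=11, (3,2) g=3 f=9, (3,3) g=4 f=9, (3,6) g=7 f=11, (4,5) g=7 f=9]

order=[(2,2) → (2,3) → (2,4) → (2,5) → (3,5)]; open=[(0,1) g=1 f=11, (0,2) g=2 f=11, (1,0) g=1 f=11, (1,4) g=5 f=11, (1,5) g=6 f=11, (2,1) g=1 f=9, (2,6) g=6 f=11, (3,2) g=3 f=9, (3,3) g=4 f=9, (3,6) g=7 f=11, (4,5) g=7 f=9]; closed=[(1,1), (1,2), (2,2), (2,3), (2,4), (2,5), (3,5)]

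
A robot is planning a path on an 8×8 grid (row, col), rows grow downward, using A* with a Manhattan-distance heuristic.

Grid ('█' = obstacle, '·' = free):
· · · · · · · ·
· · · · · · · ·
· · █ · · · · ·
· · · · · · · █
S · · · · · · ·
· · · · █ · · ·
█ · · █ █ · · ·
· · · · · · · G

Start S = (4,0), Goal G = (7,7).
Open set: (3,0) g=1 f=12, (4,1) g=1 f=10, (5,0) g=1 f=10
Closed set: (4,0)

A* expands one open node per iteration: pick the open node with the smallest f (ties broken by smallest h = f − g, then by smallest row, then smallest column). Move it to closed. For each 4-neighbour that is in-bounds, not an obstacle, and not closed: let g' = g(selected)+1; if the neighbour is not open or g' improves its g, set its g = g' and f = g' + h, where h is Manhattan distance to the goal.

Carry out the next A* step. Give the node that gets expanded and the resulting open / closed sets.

expanded=(4,1); open=[(3,0) g=1 f=12, (3,1) g=2 f=12, (4,2) g=2 f=10, (5,0) g=1 f=10, (5,1) g=2 f=10]; closed=[(4,0), (4,1)]

step 1: expand (4,1) (f=10, h=9) → closed; open now [(3,0) g=1 f=12, (3,1) g=2 f=12, (4,2) g=2 f=10, (5,0) g=1 f=10, (5,1) g=2 f=10]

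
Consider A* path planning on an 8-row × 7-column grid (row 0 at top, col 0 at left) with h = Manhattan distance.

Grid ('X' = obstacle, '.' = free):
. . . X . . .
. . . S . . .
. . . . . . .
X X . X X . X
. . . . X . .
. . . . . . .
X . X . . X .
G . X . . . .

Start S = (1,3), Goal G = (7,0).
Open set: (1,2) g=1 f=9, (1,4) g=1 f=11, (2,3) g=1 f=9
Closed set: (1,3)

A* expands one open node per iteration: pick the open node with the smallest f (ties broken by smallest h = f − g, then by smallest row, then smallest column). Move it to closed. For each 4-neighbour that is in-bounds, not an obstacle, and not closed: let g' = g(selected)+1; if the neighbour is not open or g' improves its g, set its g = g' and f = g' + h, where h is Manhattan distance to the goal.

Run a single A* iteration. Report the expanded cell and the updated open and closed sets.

step 1: expand (1,2) (f=9, h=8) → closed; open now [(0,2) g=2 f=11, (1,1) g=2 f=9, (1,4) g=1 f=11, (2,2) g=2 f=9, (2,3) g=1 f=9]

expanded=(1,2); open=[(0,2) g=2 f=11, (1,1) g=2 f=9, (1,4) g=1 f=11, (2,2) g=2 f=9, (2,3) g=1 f=9]; closed=[(1,2), (1,3)]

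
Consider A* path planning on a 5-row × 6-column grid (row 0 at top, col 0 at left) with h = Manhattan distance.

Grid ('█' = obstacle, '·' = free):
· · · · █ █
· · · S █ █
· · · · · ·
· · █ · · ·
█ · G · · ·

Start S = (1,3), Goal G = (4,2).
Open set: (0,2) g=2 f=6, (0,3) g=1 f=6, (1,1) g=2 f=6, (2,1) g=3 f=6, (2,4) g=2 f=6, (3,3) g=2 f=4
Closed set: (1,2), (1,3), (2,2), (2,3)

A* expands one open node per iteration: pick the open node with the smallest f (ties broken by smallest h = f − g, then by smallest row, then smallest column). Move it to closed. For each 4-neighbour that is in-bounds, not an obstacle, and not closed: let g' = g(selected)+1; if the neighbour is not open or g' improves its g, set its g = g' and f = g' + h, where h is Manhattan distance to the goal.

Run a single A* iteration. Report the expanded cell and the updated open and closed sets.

expanded=(3,3); open=[(0,2) g=2 f=6, (0,3) g=1 f=6, (1,1) g=2 f=6, (2,1) g=3 f=6, (2,4) g=2 f=6, (3,4) g=3 f=6, (4,3) g=3 f=4]; closed=[(1,2), (1,3), (2,2), (2,3), (3,3)]

step 1: expand (3,3) (f=4, h=2) → closed; open now [(0,2) g=2 f=6, (0,3) g=1 f=6, (1,1) g=2 f=6, (2,1) g=3 f=6, (2,4) g=2 f=6, (3,4) g=3 f=6, (4,3) g=3 f=4]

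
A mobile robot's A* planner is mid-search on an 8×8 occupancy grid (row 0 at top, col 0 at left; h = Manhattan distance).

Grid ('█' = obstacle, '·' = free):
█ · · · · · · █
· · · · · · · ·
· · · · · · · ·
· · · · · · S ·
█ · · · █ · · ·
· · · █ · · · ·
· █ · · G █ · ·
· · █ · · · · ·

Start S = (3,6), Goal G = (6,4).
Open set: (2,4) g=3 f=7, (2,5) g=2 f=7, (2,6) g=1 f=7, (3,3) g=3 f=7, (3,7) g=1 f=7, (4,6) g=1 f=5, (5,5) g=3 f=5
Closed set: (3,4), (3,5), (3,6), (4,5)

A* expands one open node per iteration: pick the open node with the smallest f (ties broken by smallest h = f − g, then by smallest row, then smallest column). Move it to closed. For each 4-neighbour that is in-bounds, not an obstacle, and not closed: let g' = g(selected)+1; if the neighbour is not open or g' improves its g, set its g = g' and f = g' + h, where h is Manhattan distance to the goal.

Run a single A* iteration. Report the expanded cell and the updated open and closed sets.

expanded=(5,5); open=[(2,4) g=3 f=7, (2,5) g=2 f=7, (2,6) g=1 f=7, (3,3) g=3 f=7, (3,7) g=1 f=7, (4,6) g=1 f=5, (5,4) g=4 f=5, (5,6) g=4 f=7]; closed=[(3,4), (3,5), (3,6), (4,5), (5,5)]

step 1: expand (5,5) (f=5, h=2) → closed; open now [(2,4) g=3 f=7, (2,5) g=2 f=7, (2,6) g=1 f=7, (3,3) g=3 f=7, (3,7) g=1 f=7, (4,6) g=1 f=5, (5,4) g=4 f=5, (5,6) g=4 f=7]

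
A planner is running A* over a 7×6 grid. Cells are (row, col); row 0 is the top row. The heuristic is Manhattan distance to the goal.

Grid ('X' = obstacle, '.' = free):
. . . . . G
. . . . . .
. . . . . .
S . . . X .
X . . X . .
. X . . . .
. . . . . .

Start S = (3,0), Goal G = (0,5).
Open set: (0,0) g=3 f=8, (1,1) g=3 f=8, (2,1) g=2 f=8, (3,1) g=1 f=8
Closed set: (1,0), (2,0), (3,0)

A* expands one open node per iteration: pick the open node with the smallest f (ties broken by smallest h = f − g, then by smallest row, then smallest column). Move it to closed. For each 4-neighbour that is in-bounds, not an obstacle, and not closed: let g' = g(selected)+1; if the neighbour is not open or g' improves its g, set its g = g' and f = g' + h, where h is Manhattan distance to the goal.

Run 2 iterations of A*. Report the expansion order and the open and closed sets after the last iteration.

step 1: expand (0,0) (f=8, h=5) → closed; open now [(0,1) g=4 f=8, (1,1) g=3 f=8, (2,1) g=2 f=8, (3,1) g=1 f=8]
step 2: expand (0,1) (f=8, h=4) → closed; open now [(0,2) g=5 f=8, (1,1) g=3 f=8, (2,1) g=2 f=8, (3,1) g=1 f=8]

order=[(0,0) → (0,1)]; open=[(0,2) g=5 f=8, (1,1) g=3 f=8, (2,1) g=2 f=8, (3,1) g=1 f=8]; closed=[(0,0), (0,1), (1,0), (2,0), (3,0)]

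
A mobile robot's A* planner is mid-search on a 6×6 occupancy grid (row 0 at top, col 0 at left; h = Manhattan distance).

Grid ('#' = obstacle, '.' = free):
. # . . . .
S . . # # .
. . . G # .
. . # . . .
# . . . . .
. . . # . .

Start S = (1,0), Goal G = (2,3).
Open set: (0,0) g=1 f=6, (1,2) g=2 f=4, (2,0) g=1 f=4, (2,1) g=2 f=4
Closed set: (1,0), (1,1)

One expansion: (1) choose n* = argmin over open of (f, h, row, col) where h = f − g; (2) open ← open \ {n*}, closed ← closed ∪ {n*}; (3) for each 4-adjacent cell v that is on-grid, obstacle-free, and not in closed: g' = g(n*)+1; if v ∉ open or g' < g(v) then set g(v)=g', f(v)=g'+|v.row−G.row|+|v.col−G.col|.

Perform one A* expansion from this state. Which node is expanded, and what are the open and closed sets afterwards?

expanded=(1,2); open=[(0,0) g=1 f=6, (0,2) g=3 f=6, (2,0) g=1 f=4, (2,1) g=2 f=4, (2,2) g=3 f=4]; closed=[(1,0), (1,1), (1,2)]

step 1: expand (1,2) (f=4, h=2) → closed; open now [(0,0) g=1 f=6, (0,2) g=3 f=6, (2,0) g=1 f=4, (2,1) g=2 f=4, (2,2) g=3 f=4]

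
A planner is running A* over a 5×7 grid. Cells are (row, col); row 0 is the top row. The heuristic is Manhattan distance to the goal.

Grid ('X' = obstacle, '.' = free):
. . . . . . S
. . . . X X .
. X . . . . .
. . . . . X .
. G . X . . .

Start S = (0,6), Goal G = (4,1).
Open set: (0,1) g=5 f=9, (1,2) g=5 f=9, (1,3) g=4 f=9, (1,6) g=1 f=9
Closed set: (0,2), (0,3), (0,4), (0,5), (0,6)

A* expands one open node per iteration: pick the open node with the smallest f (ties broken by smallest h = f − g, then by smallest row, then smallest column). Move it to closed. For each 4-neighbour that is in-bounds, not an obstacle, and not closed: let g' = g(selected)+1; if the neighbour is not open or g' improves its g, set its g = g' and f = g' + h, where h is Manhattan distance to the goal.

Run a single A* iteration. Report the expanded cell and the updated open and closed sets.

step 1: expand (0,1) (f=9, h=4) → closed; open now [(0,0) g=6 f=11, (1,1) g=6 f=9, (1,2) g=5 f=9, (1,3) g=4 f=9, (1,6) g=1 f=9]

expanded=(0,1); open=[(0,0) g=6 f=11, (1,1) g=6 f=9, (1,2) g=5 f=9, (1,3) g=4 f=9, (1,6) g=1 f=9]; closed=[(0,1), (0,2), (0,3), (0,4), (0,5), (0,6)]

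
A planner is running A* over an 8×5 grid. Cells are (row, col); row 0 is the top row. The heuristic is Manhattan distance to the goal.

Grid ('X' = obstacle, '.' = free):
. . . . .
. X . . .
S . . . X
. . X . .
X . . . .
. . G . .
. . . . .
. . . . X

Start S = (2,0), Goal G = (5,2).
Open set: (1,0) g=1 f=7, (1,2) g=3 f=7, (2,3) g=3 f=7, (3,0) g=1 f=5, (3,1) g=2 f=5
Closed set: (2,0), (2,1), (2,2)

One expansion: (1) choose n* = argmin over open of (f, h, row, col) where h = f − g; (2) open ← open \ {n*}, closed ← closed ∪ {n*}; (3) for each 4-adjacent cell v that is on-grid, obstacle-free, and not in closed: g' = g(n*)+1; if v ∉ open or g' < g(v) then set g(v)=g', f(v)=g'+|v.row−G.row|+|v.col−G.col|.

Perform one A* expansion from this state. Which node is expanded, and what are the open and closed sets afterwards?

step 1: expand (3,1) (f=5, h=3) → closed; open now [(1,0) g=1 f=7, (1,2) g=3 f=7, (2,3) g=3 f=7, (3,0) g=1 f=5, (4,1) g=3 f=5]

expanded=(3,1); open=[(1,0) g=1 f=7, (1,2) g=3 f=7, (2,3) g=3 f=7, (3,0) g=1 f=5, (4,1) g=3 f=5]; closed=[(2,0), (2,1), (2,2), (3,1)]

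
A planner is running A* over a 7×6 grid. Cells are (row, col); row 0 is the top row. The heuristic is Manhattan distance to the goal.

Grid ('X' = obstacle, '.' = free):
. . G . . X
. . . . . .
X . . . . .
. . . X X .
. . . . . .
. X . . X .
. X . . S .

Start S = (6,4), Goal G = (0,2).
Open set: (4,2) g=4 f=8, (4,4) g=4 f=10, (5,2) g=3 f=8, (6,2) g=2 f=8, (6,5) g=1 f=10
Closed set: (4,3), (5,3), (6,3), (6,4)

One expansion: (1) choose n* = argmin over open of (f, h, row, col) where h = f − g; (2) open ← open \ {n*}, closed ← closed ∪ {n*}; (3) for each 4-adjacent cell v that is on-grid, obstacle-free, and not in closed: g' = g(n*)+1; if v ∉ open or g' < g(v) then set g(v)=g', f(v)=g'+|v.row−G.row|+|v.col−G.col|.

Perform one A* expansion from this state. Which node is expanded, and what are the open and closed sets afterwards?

step 1: expand (4,2) (f=8, h=4) → closed; open now [(3,2) g=5 f=8, (4,1) g=5 f=10, (4,4) g=4 f=10, (5,2) g=3 f=8, (6,2) g=2 f=8, (6,5) g=1 f=10]

expanded=(4,2); open=[(3,2) g=5 f=8, (4,1) g=5 f=10, (4,4) g=4 f=10, (5,2) g=3 f=8, (6,2) g=2 f=8, (6,5) g=1 f=10]; closed=[(4,2), (4,3), (5,3), (6,3), (6,4)]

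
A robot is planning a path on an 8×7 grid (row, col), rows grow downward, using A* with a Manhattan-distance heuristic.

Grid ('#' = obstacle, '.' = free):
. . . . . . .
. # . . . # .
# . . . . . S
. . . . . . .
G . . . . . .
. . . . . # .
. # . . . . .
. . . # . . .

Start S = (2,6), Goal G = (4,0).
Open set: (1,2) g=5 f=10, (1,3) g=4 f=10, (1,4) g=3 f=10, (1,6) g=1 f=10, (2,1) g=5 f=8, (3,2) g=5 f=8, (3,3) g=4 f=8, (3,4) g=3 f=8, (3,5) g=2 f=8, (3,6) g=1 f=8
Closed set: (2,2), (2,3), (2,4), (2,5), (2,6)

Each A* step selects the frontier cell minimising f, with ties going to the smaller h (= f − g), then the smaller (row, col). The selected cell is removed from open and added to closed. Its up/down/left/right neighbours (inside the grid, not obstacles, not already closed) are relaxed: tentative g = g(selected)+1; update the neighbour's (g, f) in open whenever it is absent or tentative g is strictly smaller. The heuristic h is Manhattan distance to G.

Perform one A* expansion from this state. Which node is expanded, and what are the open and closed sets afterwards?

expanded=(2,1); open=[(1,2) g=5 f=10, (1,3) g=4 f=10, (1,4) g=3 f=10, (1,6) g=1 f=10, (3,1) g=6 f=8, (3,2) g=5 f=8, (3,3) g=4 f=8, (3,4) g=3 f=8, (3,5) g=2 f=8, (3,6) g=1 f=8]; closed=[(2,1), (2,2), (2,3), (2,4), (2,5), (2,6)]

step 1: expand (2,1) (f=8, h=3) → closed; open now [(1,2) g=5 f=10, (1,3) g=4 f=10, (1,4) g=3 f=10, (1,6) g=1 f=10, (3,1) g=6 f=8, (3,2) g=5 f=8, (3,3) g=4 f=8, (3,4) g=3 f=8, (3,5) g=2 f=8, (3,6) g=1 f=8]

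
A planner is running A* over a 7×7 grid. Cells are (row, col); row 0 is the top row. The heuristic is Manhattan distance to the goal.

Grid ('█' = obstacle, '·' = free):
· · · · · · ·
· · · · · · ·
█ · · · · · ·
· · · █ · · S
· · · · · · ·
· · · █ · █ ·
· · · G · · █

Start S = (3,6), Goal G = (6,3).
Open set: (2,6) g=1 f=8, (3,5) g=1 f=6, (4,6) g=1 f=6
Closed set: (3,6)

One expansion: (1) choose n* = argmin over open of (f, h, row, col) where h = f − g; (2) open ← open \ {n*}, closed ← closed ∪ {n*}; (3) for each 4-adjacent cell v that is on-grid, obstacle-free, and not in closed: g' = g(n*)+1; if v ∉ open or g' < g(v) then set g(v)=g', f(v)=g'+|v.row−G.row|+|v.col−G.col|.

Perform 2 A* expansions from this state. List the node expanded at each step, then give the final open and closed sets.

step 1: expand (3,5) (f=6, h=5) → closed; open now [(2,5) g=2 f=8, (2,6) g=1 f=8, (3,4) g=2 f=6, (4,5) g=2 f=6, (4,6) g=1 f=6]
step 2: expand (3,4) (f=6, h=4) → closed; open now [(2,4) g=3 f=8, (2,5) g=2 f=8, (2,6) g=1 f=8, (4,4) g=3 f=6, (4,5) g=2 f=6, (4,6) g=1 f=6]

order=[(3,5) → (3,4)]; open=[(2,4) g=3 f=8, (2,5) g=2 f=8, (2,6) g=1 f=8, (4,4) g=3 f=6, (4,5) g=2 f=6, (4,6) g=1 f=6]; closed=[(3,4), (3,5), (3,6)]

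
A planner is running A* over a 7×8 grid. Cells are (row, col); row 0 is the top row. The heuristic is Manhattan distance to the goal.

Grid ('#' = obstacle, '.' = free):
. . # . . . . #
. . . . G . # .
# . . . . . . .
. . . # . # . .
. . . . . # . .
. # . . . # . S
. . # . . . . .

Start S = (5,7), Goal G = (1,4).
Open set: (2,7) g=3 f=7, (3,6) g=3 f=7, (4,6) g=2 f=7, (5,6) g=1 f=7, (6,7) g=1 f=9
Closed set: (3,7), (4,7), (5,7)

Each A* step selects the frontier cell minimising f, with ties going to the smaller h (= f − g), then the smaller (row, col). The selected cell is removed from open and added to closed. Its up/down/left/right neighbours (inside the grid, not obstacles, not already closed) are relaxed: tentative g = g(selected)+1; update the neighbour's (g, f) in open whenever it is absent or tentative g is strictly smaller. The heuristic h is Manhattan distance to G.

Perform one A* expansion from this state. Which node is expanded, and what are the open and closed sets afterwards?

expanded=(2,7); open=[(1,7) g=4 f=7, (2,6) g=4 f=7, (3,6) g=3 f=7, (4,6) g=2 f=7, (5,6) g=1 f=7, (6,7) g=1 f=9]; closed=[(2,7), (3,7), (4,7), (5,7)]

step 1: expand (2,7) (f=7, h=4) → closed; open now [(1,7) g=4 f=7, (2,6) g=4 f=7, (3,6) g=3 f=7, (4,6) g=2 f=7, (5,6) g=1 f=7, (6,7) g=1 f=9]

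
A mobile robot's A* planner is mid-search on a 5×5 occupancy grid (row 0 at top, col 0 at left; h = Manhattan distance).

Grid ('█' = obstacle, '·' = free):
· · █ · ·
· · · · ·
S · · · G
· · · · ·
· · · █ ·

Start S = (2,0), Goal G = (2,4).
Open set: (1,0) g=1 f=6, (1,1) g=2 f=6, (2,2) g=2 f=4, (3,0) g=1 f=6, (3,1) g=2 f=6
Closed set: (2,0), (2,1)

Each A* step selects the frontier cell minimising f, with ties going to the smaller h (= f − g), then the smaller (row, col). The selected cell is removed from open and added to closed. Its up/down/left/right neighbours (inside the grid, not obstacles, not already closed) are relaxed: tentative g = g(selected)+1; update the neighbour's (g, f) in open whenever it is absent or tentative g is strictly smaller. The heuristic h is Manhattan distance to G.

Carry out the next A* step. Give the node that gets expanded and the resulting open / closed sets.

step 1: expand (2,2) (f=4, h=2) → closed; open now [(1,0) g=1 f=6, (1,1) g=2 f=6, (1,2) g=3 f=6, (2,3) g=3 f=4, (3,0) g=1 f=6, (3,1) g=2 f=6, (3,2) g=3 f=6]

expanded=(2,2); open=[(1,0) g=1 f=6, (1,1) g=2 f=6, (1,2) g=3 f=6, (2,3) g=3 f=4, (3,0) g=1 f=6, (3,1) g=2 f=6, (3,2) g=3 f=6]; closed=[(2,0), (2,1), (2,2)]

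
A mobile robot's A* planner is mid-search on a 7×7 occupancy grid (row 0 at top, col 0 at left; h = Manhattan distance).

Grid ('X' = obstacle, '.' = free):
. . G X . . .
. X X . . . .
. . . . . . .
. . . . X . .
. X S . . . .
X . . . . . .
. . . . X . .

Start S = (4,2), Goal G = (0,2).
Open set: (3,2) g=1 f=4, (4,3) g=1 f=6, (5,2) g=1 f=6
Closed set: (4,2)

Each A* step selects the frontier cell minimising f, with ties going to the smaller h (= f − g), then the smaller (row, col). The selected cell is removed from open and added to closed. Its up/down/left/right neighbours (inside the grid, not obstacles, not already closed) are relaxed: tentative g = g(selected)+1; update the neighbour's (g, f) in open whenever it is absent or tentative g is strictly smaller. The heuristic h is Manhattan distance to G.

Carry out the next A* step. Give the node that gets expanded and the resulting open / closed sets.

step 1: expand (3,2) (f=4, h=3) → closed; open now [(2,2) g=2 f=4, (3,1) g=2 f=6, (3,3) g=2 f=6, (4,3) g=1 f=6, (5,2) g=1 f=6]

expanded=(3,2); open=[(2,2) g=2 f=4, (3,1) g=2 f=6, (3,3) g=2 f=6, (4,3) g=1 f=6, (5,2) g=1 f=6]; closed=[(3,2), (4,2)]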